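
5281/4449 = 5281/4449  =  1.19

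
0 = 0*( - 1685)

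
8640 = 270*32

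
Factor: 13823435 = 5^1*2764687^1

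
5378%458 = 340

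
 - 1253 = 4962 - 6215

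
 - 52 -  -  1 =-51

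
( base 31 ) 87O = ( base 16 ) 1EF9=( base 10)7929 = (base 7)32055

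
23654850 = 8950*2643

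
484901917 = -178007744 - -662909661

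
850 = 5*170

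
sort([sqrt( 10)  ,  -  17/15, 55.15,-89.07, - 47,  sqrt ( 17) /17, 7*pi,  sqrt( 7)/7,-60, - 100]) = [ - 100, - 89.07,-60,-47, - 17/15,sqrt( 17)/17, sqrt( 7 )/7, sqrt( 10),  7*pi, 55.15 ]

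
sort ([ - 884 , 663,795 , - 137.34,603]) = [ - 884, - 137.34, 603, 663, 795]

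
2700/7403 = 2700/7403 = 0.36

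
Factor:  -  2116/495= -2^2 * 3^(-2) * 5^( - 1)*11^ (  -  1 ) * 23^2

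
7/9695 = 1/1385 = 0.00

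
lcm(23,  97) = 2231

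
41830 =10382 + 31448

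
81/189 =3/7 = 0.43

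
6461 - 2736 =3725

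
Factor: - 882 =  - 2^1*3^2*7^2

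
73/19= 3 + 16/19= 3.84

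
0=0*736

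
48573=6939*7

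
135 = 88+47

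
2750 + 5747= 8497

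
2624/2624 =1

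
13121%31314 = 13121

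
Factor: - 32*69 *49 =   -  2^5*3^1*7^2*23^1 =- 108192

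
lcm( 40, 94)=1880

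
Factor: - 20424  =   - 2^3*3^1*23^1 *37^1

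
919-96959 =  -96040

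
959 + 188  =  1147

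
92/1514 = 46/757 = 0.06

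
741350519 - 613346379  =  128004140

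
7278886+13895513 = 21174399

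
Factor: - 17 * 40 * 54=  - 36720 = - 2^4*3^3* 5^1*17^1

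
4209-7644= - 3435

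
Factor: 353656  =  2^3 * 44207^1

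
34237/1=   34237 = 34237.00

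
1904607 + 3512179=5416786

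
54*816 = 44064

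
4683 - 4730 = - 47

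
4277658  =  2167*1974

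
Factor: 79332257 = 157^1*505301^1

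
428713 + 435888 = 864601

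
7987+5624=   13611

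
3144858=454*6927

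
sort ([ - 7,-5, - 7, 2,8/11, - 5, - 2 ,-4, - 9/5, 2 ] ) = [ - 7,  -  7,-5, - 5, - 4,-2,-9/5,8/11,2,2] 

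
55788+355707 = 411495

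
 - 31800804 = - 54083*588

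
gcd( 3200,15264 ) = 32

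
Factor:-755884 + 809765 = 53881^1= 53881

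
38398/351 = 38398/351 = 109.40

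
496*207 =102672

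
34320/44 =780= 780.00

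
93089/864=93089/864=107.74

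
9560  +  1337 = 10897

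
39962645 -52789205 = - 12826560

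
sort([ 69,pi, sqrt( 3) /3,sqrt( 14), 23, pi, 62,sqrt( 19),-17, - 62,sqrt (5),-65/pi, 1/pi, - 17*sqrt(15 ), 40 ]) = [ - 17 * sqrt (15), - 62, - 65/pi,  -  17,1/pi,sqrt(3)/3,sqrt (5 ),pi, pi, sqrt(14 ), sqrt ( 19), 23, 40, 62,69 ]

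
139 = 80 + 59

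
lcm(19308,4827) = 19308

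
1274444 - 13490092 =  - 12215648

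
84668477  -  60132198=24536279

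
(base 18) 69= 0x75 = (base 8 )165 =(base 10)117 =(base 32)3l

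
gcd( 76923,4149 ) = 9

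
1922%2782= 1922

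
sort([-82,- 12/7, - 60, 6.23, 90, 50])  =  [ - 82, - 60, - 12/7,6.23,50,  90]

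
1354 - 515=839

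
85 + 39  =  124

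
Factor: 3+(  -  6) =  - 3^1 = - 3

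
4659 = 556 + 4103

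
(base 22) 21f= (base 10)1005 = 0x3ED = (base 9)1336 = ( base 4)33231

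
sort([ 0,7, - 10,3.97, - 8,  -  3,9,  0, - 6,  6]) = [  -  10,-8,  -  6, - 3,0 , 0,3.97 , 6, 7, 9]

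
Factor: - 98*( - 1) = 2^1*7^2= 98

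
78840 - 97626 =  - 18786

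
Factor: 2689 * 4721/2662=12694769/2662 = 2^( - 1) * 11^ (-3 )*2689^1*4721^1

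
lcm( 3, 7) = 21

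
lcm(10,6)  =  30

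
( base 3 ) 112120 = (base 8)611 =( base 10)393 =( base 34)BJ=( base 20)JD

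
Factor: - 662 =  -2^1*331^1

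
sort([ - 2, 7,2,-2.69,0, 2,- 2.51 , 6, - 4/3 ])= [ - 2.69, - 2.51, - 2, - 4/3,0,2, 2,6,7] 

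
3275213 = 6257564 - 2982351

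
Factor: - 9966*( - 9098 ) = 2^2*3^1*11^1  *  151^1*4549^1 = 90670668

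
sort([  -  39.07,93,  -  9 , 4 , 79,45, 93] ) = [ - 39.07, - 9,4 , 45, 79,93,93 ] 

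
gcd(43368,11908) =52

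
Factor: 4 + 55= 59^1 = 59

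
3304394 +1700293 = 5004687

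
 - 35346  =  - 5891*6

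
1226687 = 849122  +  377565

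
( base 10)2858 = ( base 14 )1082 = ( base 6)21122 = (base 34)2G2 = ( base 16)b2a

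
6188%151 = 148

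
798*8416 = 6715968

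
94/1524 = 47/762 = 0.06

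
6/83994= 1/13999 = 0.00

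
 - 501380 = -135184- 366196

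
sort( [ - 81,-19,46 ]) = [ - 81, - 19, 46]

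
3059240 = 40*76481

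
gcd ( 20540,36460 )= 20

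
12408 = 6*2068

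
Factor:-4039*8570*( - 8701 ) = 2^1*5^1*7^2*11^1*113^1*577^1*857^1 = 301178415230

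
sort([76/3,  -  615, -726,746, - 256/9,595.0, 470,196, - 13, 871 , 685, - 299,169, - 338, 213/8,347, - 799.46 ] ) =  [ - 799.46,-726, - 615, - 338, - 299, - 256/9, - 13,76/3, 213/8,169,196,347, 470,595.0,685,746, 871]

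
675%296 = 83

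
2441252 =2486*982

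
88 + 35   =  123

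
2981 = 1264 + 1717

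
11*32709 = 359799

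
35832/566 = 17916/283 =63.31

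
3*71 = 213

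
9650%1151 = 442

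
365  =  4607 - 4242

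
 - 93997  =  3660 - 97657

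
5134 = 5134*1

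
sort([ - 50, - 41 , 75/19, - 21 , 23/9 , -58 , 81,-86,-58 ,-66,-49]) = [ - 86, - 66 , - 58, -58, - 50, - 49, - 41, - 21,23/9,75/19,81]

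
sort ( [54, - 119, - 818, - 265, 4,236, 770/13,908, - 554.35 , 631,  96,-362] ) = [ - 818,-554.35, - 362, - 265, - 119, 4,54,770/13 , 96, 236,631,908 ]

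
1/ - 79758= - 1/79758 = -  0.00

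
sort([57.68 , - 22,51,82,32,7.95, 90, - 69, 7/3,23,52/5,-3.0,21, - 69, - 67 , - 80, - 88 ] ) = [ - 88,-80, - 69, - 69, - 67,-22, -3.0,7/3, 7.95,  52/5,21 , 23,32,51,57.68, 82,90] 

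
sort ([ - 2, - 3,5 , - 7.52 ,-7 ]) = [  -  7.52 , - 7, - 3, - 2 , 5 ] 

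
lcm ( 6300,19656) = 491400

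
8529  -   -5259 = 13788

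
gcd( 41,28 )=1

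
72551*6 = 435306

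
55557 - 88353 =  - 32796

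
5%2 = 1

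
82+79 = 161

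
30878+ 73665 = 104543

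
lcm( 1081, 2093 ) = 98371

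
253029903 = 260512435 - 7482532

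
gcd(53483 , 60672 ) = 79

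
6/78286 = 3/39143 = 0.00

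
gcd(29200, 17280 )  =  80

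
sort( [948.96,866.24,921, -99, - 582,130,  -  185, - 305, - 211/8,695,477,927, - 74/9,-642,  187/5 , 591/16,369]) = [-642, - 582, - 305, - 185, - 99,- 211/8, - 74/9, 591/16, 187/5, 130,369,477, 695,866.24, 921,927,948.96 ]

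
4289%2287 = 2002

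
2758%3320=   2758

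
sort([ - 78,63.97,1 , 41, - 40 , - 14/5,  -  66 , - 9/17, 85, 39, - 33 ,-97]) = [ - 97, - 78, - 66, - 40, - 33, - 14/5, - 9/17,1 , 39, 41,63.97,85] 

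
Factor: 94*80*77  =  579040  =  2^5*5^1*7^1*11^1 *47^1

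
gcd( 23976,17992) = 8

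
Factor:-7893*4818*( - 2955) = 112374140670 = 2^1*3^4*5^1*11^1*73^1*197^1*877^1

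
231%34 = 27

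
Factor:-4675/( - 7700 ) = 2^( - 2 )*7^(-1 )*17^1 = 17/28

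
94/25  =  3 + 19/25 = 3.76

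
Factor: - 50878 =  - 2^1*25439^1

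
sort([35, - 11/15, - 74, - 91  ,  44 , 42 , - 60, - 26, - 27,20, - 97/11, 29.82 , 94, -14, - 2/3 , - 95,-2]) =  [ - 95, -91, - 74 , - 60, - 27, - 26,  -  14 ,-97/11,-2, - 11/15,-2/3,20, 29.82 , 35,42, 44 , 94] 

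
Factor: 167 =167^1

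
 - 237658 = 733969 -971627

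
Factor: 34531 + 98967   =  133498= 2^1*66749^1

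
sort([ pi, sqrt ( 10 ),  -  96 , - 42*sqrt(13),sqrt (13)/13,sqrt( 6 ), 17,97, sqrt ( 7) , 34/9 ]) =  [  -  42 * sqrt( 13), - 96, sqrt(13)/13, sqrt(6),sqrt(7), pi , sqrt(10), 34/9, 17, 97]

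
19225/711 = 27 + 28/711=27.04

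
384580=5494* 70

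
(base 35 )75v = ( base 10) 8781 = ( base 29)ACN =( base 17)1d69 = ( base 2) 10001001001101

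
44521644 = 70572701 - 26051057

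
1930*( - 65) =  - 125450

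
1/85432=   1/85432 = 0.00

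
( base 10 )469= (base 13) 2a1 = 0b111010101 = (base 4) 13111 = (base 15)214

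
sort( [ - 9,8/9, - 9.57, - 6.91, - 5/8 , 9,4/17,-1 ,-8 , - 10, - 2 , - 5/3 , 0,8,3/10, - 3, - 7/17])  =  [ - 10, - 9.57 , - 9, - 8,-6.91, - 3,-2, - 5/3, - 1, - 5/8, - 7/17, 0, 4/17,3/10,  8/9,8,9 ]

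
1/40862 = 1/40862 = 0.00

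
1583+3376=4959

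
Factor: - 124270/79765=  -578/371 = - 2^1*7^( - 1)*17^2*53^( - 1)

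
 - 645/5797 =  -1 + 5152/5797 = - 0.11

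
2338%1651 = 687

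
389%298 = 91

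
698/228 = 3 + 7/114 = 3.06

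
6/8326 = 3/4163  =  0.00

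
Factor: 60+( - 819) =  - 3^1*11^1 * 23^1  =  - 759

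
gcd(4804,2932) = 4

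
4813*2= 9626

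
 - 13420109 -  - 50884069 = 37463960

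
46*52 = 2392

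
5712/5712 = 1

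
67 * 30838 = 2066146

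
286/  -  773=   -  1  +  487/773 = -0.37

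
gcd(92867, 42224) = 1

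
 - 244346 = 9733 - 254079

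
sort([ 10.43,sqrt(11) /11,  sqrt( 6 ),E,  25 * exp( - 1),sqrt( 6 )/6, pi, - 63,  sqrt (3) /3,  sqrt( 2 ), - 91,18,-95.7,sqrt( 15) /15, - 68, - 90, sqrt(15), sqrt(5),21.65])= [ - 95.7,-91,-90, - 68,-63,sqrt( 15)/15, sqrt(11 )/11,sqrt(6) /6,sqrt( 3) /3, sqrt(2),sqrt( 5),  sqrt(6 ),E,pi,sqrt( 15 ), 25*exp( - 1)  ,  10.43 , 18, 21.65]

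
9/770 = 9/770 = 0.01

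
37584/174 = 216 = 216.00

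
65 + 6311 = 6376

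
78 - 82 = -4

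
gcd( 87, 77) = 1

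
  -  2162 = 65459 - 67621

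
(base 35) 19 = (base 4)230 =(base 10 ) 44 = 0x2C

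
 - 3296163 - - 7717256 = 4421093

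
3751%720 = 151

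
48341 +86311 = 134652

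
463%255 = 208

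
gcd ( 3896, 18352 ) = 8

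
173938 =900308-726370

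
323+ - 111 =212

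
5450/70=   77 + 6/7=77.86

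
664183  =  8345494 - 7681311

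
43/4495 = 43/4495= 0.01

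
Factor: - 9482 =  - 2^1*11^1*431^1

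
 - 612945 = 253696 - 866641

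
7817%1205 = 587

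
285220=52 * 5485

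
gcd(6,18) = 6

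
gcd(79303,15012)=1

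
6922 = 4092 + 2830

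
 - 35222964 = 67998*(- 518) 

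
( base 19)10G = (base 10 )377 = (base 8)571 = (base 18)12H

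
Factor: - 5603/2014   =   - 2^( - 1)*13^1*19^( - 1)*53^( - 1)*431^1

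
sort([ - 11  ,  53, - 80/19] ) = [ - 11, - 80/19,53] 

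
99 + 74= 173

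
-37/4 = -10+3/4 = -9.25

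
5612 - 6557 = - 945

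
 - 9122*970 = -8848340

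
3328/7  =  475 + 3/7= 475.43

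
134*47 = 6298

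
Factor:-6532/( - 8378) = 46/59 = 2^1* 23^1*59^( - 1 ) 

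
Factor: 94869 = 3^2 * 83^1*127^1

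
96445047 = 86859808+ 9585239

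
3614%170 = 44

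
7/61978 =1/8854 = 0.00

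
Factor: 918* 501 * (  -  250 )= - 114979500=- 2^2*  3^4*5^3*17^1*167^1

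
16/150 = 8/75=0.11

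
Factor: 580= 2^2*5^1*29^1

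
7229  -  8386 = - 1157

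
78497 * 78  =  6122766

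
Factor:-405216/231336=-268/153 = - 2^2*3^ ( - 2 )*17^( - 1)*67^1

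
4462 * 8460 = 37748520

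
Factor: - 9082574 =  - 2^1*4541287^1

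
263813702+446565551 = 710379253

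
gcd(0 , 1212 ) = 1212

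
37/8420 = 37/8420 = 0.00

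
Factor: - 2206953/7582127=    - 3^3 * 53^ (  -  1)* 107^( - 1 )*191^( -1)*11677^1= - 315279/1083161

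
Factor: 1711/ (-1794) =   -  2^( -1 )*3^( - 1)*  13^(-1 ) *23^(-1 )*29^1*59^1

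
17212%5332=1216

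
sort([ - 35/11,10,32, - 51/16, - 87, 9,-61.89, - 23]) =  [ - 87, - 61.89,-23, - 51/16, - 35/11, 9,10,32]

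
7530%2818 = 1894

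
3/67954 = 3/67954 = 0.00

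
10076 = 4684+5392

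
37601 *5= 188005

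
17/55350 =17/55350  =  0.00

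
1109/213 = 1109/213   =  5.21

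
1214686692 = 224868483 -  - 989818209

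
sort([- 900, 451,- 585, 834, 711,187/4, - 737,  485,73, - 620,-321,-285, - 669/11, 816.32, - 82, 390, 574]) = [ - 900,-737,  -  620,-585, - 321,-285, - 82,  -  669/11, 187/4,73, 390, 451, 485, 574,711,  816.32,834]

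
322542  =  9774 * 33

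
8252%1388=1312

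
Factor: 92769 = 3^1  *17^2*107^1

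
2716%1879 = 837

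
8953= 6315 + 2638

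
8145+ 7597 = 15742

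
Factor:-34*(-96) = 2^6*3^1 * 17^1 = 3264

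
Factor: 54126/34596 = 2^( - 1 )*31^ (- 1 )*97^1 = 97/62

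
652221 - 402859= 249362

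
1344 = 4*336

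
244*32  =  7808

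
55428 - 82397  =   - 26969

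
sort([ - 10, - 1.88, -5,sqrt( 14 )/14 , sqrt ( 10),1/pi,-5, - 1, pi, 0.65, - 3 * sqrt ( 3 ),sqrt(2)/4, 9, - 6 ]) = [ - 10, - 6,- 3*sqrt( 3 )  , - 5,-5, - 1.88, - 1, sqrt(14 )/14, 1/pi,sqrt( 2)/4,0.65, pi,  sqrt(10), 9]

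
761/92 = 8+ 25/92 = 8.27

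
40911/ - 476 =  - 86 + 25/476 = - 85.95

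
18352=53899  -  35547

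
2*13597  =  27194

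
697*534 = 372198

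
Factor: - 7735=-5^1*7^1*13^1*17^1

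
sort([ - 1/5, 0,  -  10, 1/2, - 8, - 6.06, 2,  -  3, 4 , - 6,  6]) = [- 10,  -  8, - 6.06,-6, - 3,  -  1/5, 0, 1/2,2, 4,6]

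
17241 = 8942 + 8299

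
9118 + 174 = 9292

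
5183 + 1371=6554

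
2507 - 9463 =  - 6956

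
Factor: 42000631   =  113^1*491^1*757^1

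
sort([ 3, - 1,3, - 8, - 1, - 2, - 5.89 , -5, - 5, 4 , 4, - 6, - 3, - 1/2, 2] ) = [-8, - 6, - 5.89, - 5, - 5, - 3, - 2 ,-1,-1 , - 1/2,  2, 3,3, 4,4] 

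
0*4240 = 0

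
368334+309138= 677472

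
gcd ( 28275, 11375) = 325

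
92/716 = 23/179= 0.13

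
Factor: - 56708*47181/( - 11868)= 222961679/989 = 23^ (-1)*43^( - 1)*14177^1*15727^1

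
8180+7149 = 15329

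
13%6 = 1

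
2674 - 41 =2633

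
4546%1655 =1236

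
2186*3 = 6558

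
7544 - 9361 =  - 1817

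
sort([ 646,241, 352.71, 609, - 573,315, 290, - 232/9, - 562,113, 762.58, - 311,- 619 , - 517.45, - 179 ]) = [ - 619,- 573,- 562, - 517.45, - 311,  -  179, - 232/9,  113, 241, 290, 315, 352.71 , 609, 646,762.58] 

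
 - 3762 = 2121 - 5883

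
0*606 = 0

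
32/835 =32/835 = 0.04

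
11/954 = 11/954 = 0.01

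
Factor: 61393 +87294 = 148687=7^1*11^1*1931^1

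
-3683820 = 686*( - 5370)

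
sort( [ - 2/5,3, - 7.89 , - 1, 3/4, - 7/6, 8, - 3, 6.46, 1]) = [ - 7.89 , - 3, - 7/6, - 1,-2/5, 3/4,1, 3 , 6.46, 8]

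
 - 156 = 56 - 212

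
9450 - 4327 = 5123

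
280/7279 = 280/7279 = 0.04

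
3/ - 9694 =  - 3/9694=- 0.00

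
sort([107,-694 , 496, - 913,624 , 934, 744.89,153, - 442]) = [ - 913,-694 , - 442,  107,153, 496 , 624,744.89, 934]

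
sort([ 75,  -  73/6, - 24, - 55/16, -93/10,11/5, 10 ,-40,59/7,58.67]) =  [ - 40, - 24, - 73/6, - 93/10, - 55/16, 11/5, 59/7,  10,  58.67,75] 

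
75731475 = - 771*(  -  98225 )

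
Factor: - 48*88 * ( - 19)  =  2^7*3^1*11^1*19^1 = 80256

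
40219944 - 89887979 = -49668035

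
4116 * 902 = 3712632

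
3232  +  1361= 4593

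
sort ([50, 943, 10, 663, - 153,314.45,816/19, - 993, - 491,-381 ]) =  [-993,-491,-381,-153,10 , 816/19,50,314.45,663,943 ]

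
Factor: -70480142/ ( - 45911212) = 35240071/22955606 = 2^ (-1) * 23^1*53^1*659^( - 1 )*17417^( - 1)* 28909^1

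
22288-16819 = 5469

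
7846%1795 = 666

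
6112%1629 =1225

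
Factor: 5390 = 2^1 * 5^1*7^2*11^1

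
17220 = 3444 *5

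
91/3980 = 91/3980 = 0.02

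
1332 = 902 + 430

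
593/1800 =593/1800 = 0.33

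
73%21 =10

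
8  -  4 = 4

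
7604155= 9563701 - 1959546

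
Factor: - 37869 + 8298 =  - 3^1*9857^1= - 29571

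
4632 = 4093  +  539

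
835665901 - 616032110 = 219633791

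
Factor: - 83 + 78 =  - 5 = - 5^1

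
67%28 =11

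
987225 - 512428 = 474797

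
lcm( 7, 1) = 7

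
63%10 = 3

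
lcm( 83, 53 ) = 4399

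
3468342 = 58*59799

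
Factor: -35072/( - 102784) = 2^1*11^(  -  1)*73^(-1) * 137^1 = 274/803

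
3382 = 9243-5861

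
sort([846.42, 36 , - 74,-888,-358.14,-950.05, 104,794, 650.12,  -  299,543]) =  [ - 950.05, - 888, - 358.14, - 299, - 74, 36,104, 543,650.12, 794  ,  846.42]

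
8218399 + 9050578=17268977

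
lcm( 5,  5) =5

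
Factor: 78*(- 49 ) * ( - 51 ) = 194922  =  2^1*3^2*7^2*13^1*17^1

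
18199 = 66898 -48699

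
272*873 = 237456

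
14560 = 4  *3640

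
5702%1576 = 974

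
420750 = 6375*66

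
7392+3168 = 10560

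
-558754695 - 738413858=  - 1297168553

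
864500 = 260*3325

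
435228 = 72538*6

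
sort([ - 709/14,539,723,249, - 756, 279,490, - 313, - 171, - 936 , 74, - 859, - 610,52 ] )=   [ - 936, -859, - 756, - 610, - 313 , - 171 , - 709/14,  52, 74, 249,279,490, 539,723]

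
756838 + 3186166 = 3943004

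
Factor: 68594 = 2^1*34297^1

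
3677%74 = 51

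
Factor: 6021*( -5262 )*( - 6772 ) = 214553903544 = 2^3*3^4*223^1*877^1*1693^1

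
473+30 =503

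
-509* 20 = -10180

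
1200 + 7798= 8998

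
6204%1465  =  344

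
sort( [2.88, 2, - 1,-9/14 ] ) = [ - 1,  -  9/14, 2, 2.88]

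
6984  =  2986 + 3998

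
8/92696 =1/11587 =0.00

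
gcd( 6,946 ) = 2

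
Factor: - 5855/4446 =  - 2^( - 1 )*3^( - 2)*5^1*13^( - 1)* 19^( - 1 ) * 1171^1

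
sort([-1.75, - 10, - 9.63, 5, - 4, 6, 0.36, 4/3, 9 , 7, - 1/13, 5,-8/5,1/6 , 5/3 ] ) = [  -  10, -9.63, - 4,-1.75, - 8/5, - 1/13,1/6, 0.36, 4/3,  5/3 , 5  ,  5, 6,7,9 ] 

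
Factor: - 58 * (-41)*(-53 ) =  - 126034=- 2^1*29^1  *  41^1*53^1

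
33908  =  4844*7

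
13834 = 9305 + 4529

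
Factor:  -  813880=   -  2^3*5^1*20347^1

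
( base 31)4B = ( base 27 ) 50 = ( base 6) 343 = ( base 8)207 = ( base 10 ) 135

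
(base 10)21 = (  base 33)L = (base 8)25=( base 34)l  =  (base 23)L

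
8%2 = 0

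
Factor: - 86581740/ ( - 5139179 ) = 2^2*3^1*5^1 * 7^1*211^1* 977^1 * 5139179^(-1 )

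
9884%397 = 356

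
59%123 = 59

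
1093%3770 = 1093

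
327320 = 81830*4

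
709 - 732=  - 23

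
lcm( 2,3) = 6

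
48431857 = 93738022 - 45306165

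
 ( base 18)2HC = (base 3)1022210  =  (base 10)966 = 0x3C6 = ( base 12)686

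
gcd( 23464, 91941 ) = 1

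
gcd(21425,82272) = 857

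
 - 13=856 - 869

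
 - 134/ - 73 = 134/73 = 1.84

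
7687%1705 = 867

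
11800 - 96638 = - 84838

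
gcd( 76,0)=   76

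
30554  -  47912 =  - 17358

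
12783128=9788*1306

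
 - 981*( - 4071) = 3993651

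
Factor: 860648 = 2^3 * 107581^1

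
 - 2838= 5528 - 8366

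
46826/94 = 498+7/47 = 498.15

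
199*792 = 157608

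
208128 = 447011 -238883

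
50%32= 18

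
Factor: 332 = 2^2*83^1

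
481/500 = 481/500 = 0.96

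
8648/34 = 254+6/17 = 254.35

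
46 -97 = - 51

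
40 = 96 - 56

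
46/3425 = 46/3425 = 0.01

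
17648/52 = 339 + 5/13 = 339.38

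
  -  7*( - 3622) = 25354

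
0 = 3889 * 0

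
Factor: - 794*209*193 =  - 32027578  =  - 2^1*11^1*19^1*193^1*397^1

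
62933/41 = 62933/41 = 1534.95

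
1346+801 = 2147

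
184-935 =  - 751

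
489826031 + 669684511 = 1159510542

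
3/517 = 3/517 = 0.01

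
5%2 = 1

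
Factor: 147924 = 2^2 * 3^2*7^1* 587^1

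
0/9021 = 0 = 0.00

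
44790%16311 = 12168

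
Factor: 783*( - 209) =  - 3^3*11^1*19^1 * 29^1 = - 163647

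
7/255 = 7/255  =  0.03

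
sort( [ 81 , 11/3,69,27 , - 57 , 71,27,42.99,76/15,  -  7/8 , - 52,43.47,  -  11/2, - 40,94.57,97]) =[-57, - 52, -40 , - 11/2, - 7/8,11/3,76/15,27,  27, 42.99,43.47, 69,71,81, 94.57,97]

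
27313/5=5462  +  3/5 = 5462.60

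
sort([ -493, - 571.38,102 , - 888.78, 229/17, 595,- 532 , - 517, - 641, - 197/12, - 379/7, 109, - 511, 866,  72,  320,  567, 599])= [ - 888.78, - 641, - 571.38, - 532, - 517, - 511, - 493, - 379/7, - 197/12 , 229/17, 72, 102, 109,320, 567,595, 599,866]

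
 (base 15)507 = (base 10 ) 1132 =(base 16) 46c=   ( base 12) 7a4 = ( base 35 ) WC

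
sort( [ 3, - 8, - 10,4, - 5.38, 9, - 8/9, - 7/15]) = [ - 10, - 8, - 5.38, - 8/9,-7/15, 3, 4, 9 ]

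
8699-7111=1588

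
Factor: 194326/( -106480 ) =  - 73/40=-  2^( -3)*5^(-1)*73^1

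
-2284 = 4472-6756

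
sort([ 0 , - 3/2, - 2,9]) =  [-2, - 3/2,0, 9]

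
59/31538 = 59/31538 = 0.00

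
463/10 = 463/10=46.30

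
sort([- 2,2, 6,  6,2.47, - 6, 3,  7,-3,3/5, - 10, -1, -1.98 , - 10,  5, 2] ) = [ - 10,-10, - 6, - 3, - 2, - 1.98, - 1,  3/5,  2,2, 2.47,3, 5,6, 6,7]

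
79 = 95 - 16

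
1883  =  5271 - 3388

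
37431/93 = 12477/31 = 402.48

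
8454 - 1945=6509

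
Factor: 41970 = 2^1*3^1*5^1*1399^1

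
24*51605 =1238520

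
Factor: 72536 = 2^3*9067^1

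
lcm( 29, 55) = 1595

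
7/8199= 7/8199 =0.00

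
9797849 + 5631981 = 15429830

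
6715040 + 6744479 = 13459519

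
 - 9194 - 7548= - 16742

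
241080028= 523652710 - 282572682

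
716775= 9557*75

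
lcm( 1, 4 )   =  4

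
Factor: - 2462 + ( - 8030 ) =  - 10492 = - 2^2*43^1*61^1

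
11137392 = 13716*812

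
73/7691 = 73/7691 = 0.01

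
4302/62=2151/31 = 69.39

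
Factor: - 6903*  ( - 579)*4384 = 17522133408 = 2^5*3^3*13^1 * 59^1*137^1*193^1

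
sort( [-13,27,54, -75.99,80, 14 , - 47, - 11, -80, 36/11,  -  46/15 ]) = [ - 80, - 75.99, - 47, - 13, - 11,-46/15,  36/11,14, 27 , 54,80]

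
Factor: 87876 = 2^2*3^2*2441^1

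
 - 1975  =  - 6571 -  - 4596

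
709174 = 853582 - 144408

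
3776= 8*472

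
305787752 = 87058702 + 218729050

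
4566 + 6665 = 11231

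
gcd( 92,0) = 92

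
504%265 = 239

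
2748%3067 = 2748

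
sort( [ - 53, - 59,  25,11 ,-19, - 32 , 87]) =[ - 59, - 53, - 32, - 19,11, 25, 87] 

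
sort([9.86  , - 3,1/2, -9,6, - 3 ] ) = [ -9, - 3, - 3, 1/2,6, 9.86] 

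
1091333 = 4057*269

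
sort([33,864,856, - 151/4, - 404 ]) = [ - 404, - 151/4,  33,856, 864]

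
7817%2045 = 1682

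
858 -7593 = -6735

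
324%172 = 152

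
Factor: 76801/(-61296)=  -  2^( -4)*3^ ( - 1)*1277^( - 1 )* 76801^1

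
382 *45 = 17190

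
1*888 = 888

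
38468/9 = 4274+2/9 = 4274.22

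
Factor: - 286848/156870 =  - 64/35 = - 2^6*5^( - 1)*7^( - 1) 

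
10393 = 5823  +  4570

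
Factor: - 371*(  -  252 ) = 2^2*3^2*7^2*53^1 = 93492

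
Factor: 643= 643^1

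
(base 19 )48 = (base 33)2I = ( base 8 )124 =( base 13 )66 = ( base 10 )84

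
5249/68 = 5249/68 = 77.19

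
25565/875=5113/175  =  29.22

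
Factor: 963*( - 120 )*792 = -91523520=-2^6*3^5*5^1 * 11^1*107^1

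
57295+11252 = 68547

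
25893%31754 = 25893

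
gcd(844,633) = 211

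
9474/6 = 1579 = 1579.00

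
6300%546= 294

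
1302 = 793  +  509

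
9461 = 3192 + 6269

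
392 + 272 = 664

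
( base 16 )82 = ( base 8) 202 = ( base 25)55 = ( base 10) 130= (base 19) 6g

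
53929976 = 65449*824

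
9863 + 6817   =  16680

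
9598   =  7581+2017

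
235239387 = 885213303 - 649973916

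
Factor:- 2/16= - 1/8 = - 2^( - 3) 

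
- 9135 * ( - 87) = 794745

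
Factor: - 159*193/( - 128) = 30687/128 = 2^( - 7) * 3^1*53^1 * 193^1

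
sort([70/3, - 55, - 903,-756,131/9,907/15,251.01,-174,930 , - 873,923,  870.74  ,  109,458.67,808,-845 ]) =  [-903,-873,-845, - 756, - 174,-55,131/9 , 70/3,907/15,  109, 251.01,458.67,808,870.74,923, 930]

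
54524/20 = 13631/5 = 2726.20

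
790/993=790/993=0.80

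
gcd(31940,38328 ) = 6388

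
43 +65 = 108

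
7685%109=55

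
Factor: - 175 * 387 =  - 67725 = - 3^2 *5^2*7^1*43^1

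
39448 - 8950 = 30498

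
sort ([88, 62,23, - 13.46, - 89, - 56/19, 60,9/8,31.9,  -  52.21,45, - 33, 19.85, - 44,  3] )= [  -  89, - 52.21,-44, - 33, -13.46, - 56/19, 9/8,  3, 19.85,23 , 31.9, 45, 60,62,  88 ] 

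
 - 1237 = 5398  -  6635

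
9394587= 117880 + 9276707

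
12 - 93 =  - 81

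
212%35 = 2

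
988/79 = 988/79=12.51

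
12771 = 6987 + 5784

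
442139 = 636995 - 194856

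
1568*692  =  1085056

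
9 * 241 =2169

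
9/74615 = 9/74615 = 0.00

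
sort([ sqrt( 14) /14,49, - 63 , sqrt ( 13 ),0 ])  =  [ - 63, 0,sqrt( 14 ) /14,sqrt (13 ),  49]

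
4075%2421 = 1654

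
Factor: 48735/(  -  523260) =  - 19/204 = -2^( - 2)*3^( - 1)*17^( - 1)*19^1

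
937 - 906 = 31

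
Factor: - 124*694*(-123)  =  2^3*3^1*31^1*41^1*347^1 =10584888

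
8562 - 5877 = 2685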